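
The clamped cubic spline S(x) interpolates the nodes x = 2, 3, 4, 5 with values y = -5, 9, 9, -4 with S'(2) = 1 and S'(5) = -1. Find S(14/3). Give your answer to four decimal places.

-1.4346

Let M_i = S''(x_i). Step sizes h_i = 1, 1, 1; slopes of the chords Δ_i = (y_(i+1) - y_i)/h_i = 14, 0, -13.
  1·M_0 + 4·M_1 + 1·M_2 = 6(Δ_1 - Δ_0) = -84
  1·M_1 + 4·M_2 + 1·M_3 = 6(Δ_2 - Δ_1) = -78
Clamped end conditions give two more equations: 2h_0·M_0 + h_0·M_1 = 6(Δ_0 - S'(2)) = 78 and h_2·M_2 + 2h_2·M_3 = 6(S'(5) - Δ_2) = 72.
Hence M_0 = 796/15, M_1 = -422/15, M_2 = -368/15, M_3 = 724/15.
On [4, 5], S(x) = 9 - 193/15·(x - 4) - 184/15·(x - 4)² + 182/15·(x - 4)³.
With (x - 4) = 2/3: S(14/3) = -581/405.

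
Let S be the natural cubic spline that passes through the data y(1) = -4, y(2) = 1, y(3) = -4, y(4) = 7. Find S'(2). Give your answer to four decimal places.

Write σ_i for S''(x_i). With h_i = 1, 1, 1 and divided differences Δ_i = 5, -5, 11, the continuity of S' gives the tridiagonal system
  1·σ_0 + 4·σ_1 + 1·σ_2 = 6(Δ_1 - Δ_0) = -60
  1·σ_1 + 4·σ_2 + 1·σ_3 = 6(Δ_2 - Δ_1) = 96
Natural end conditions: σ_0 = σ_3 = 0.
Solving: σ_0 = 0, σ_1 = -112/5, σ_2 = 148/5, σ_3 = 0.
On [2, 3], S'(x) = b_1 + 2c_1·(x - 2) + 3d_1·(x - 2)² with b_1 = Δ_1 - h_1(2σ_1 + σ_2)/6 = -37/15, c_1 = σ_1/2 = -56/5, d_1 = (σ_2 - σ_1)/(6h_1) = 26/3. So S'(2) = -37/15.

-2.4667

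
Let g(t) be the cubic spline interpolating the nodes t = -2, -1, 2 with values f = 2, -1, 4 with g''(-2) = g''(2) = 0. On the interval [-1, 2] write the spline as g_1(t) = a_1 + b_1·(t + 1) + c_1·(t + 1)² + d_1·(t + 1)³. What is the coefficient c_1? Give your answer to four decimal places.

With m_i denoting the second derivative at x_i, h_i = 1, 3, and Δ_i = (y_(i+1) − y_i)/h_i = -3, 5/3:
  1·m_0 + 8·m_1 + 3·m_2 = 6(Δ_1 - Δ_0) = 28
Natural end conditions: m_0 = m_2 = 0.
Forward elimination and back-substitution give m_0 = 0, m_1 = 7/2, m_2 = 0.
On [-1, 2], with g_1(t) = a_1 + b_1·(t + 1) + c_1·(t + 1)² + d_1·(t + 1)³: c_1 = m_1/2 = 7/4, d_1 = (m_2 - m_1)/(6h_1) = -7/36, b_1 = Δ_1 - h_1(2m_1 + m_2)/6 = -11/6.

1.7500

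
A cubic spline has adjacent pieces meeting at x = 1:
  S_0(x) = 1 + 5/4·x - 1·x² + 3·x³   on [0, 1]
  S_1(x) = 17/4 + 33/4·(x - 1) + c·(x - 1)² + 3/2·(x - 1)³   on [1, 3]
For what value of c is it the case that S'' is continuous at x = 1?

S_0''(x) = -2 + 18·x, so S_0''(1) = 16. On the right, S_1''(1) = 2c, so c = 8.

8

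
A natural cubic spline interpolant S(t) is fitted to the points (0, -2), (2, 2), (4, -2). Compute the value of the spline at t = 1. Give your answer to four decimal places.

Let M_i = S''(x_i). Step sizes h_i = 2, 2; slopes of the chords Δ_i = (y_(i+1) - y_i)/h_i = 2, -2.
  2·M_0 + 8·M_1 + 2·M_2 = 6(Δ_1 - Δ_0) = -24
Natural end conditions: M_0 = M_2 = 0.
Hence M_0 = 0, M_1 = -3, M_2 = 0.
On [0, 2], S(t) = -2 + 3·t + 0·t² - 1/4·t³.
With t = 1: S(1) = 3/4.

0.7500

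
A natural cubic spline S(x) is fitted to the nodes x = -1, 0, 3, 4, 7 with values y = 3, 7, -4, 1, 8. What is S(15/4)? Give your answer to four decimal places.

-0.4808

Put m_i = S'' at the i-th knot. Here h = (1, 3, 1, 3) and Δ = (4, -11/3, 5, 7/3), so the interior equations h_(i-1)·m_(i-1) + 2(h_(i-1)+h_i)·m_i + h_i·m_(i+1) = 6(Δ_i − Δ_(i-1)) read
  1·m_0 + 8·m_1 + 3·m_2 = 6(Δ_1 - Δ_0) = -46
  3·m_1 + 8·m_2 + 1·m_3 = 6(Δ_2 - Δ_1) = 52
  1·m_2 + 8·m_3 + 3·m_4 = 6(Δ_3 - Δ_2) = -16
Natural end conditions: m_0 = m_4 = 0.
Solving the tridiagonal system: m_0 = 0, m_1 = -233/24, m_2 = 95/9, m_3 = -239/72, m_4 = 0.
On [3, 4], S(x) = -4 + 293/144·(x - 3) + 95/18·(x - 3)² - 37/16·(x - 3)³.
With (x - 3) = 3/4: S(15/4) = -1477/3072.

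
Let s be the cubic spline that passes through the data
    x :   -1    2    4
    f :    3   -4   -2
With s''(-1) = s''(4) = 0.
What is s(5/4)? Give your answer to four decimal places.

Write M_i for s''(x_i). With h_i = 3, 2 and divided differences Δ_i = -7/3, 1, the continuity of s' gives the tridiagonal system
  3·M_0 + 10·M_1 + 2·M_2 = 6(Δ_1 - Δ_0) = 20
Natural end conditions: M_0 = M_2 = 0.
Hence M_0 = 0, M_1 = 2, M_2 = 0.
On [-1, 2], s(x) = 3 - 10/3·(x + 1) + 0·(x + 1)² + 1/9·(x + 1)³.
With (x + 1) = 9/4: s(5/4) = -207/64.

-3.2344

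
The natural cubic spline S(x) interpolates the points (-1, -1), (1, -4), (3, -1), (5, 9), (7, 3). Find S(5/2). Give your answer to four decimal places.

Put σ_i = S'' at the i-th knot. Here h = (2, 2, 2, 2) and Δ = (-3/2, 3/2, 5, -3), so the interior equations h_(i-1)·σ_(i-1) + 2(h_(i-1)+h_i)·σ_i + h_i·σ_(i+1) = 6(Δ_i − Δ_(i-1)) read
  2·σ_0 + 8·σ_1 + 2·σ_2 = 6(Δ_1 - Δ_0) = 18
  2·σ_1 + 8·σ_2 + 2·σ_3 = 6(Δ_2 - Δ_1) = 21
  2·σ_2 + 8·σ_3 + 2·σ_4 = 6(Δ_3 - Δ_2) = -48
Natural end conditions: σ_0 = σ_4 = 0.
Hence σ_0 = 0, σ_1 = 69/56, σ_2 = 57/14, σ_3 = -393/56, σ_4 = 0.
On [1, 3], S(x) = -4 - 19/28·(x - 1) + 69/112·(x - 1)² + 53/224·(x - 1)³.
With (x - 1) = 3/2: S(5/2) = -5077/1792.

-2.8331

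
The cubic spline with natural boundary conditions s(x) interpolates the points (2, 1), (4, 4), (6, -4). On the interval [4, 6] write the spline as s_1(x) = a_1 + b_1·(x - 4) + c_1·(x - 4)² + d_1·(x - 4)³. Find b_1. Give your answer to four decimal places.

-1.2500

Put M_i = s'' at the i-th knot. Here h = (2, 2) and Δ = (3/2, -4), so the interior equations h_(i-1)·M_(i-1) + 2(h_(i-1)+h_i)·M_i + h_i·M_(i+1) = 6(Δ_i − Δ_(i-1)) read
  2·M_0 + 8·M_1 + 2·M_2 = 6(Δ_1 - Δ_0) = -33
Natural end conditions: M_0 = M_2 = 0.
Solving: M_0 = 0, M_1 = -33/8, M_2 = 0.
On [4, 6], with s_1(x) = a_1 + b_1·(x - 4) + c_1·(x - 4)² + d_1·(x - 4)³: c_1 = M_1/2 = -33/16, d_1 = (M_2 - M_1)/(6h_1) = 11/32, b_1 = Δ_1 - h_1(2M_1 + M_2)/6 = -5/4.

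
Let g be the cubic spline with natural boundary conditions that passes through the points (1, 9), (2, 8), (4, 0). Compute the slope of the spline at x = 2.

-2

Write σ_i for g''(x_i). With h_i = 1, 2 and divided differences Δ_i = -1, -4, the continuity of g' gives the tridiagonal system
  1·σ_0 + 6·σ_1 + 2·σ_2 = 6(Δ_1 - Δ_0) = -18
Natural end conditions: σ_0 = σ_2 = 0.
Hence σ_0 = 0, σ_1 = -3, σ_2 = 0.
On [2, 4], g'(x) = b_1 + 2c_1·(x - 2) + 3d_1·(x - 2)² with b_1 = Δ_1 - h_1(2σ_1 + σ_2)/6 = -2, c_1 = σ_1/2 = -3/2, d_1 = (σ_2 - σ_1)/(6h_1) = 1/4. So g'(2) = -2.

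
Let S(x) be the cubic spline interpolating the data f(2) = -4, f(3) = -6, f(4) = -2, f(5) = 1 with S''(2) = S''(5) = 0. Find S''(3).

10

Put M_i = S'' at the i-th knot. Here h = (1, 1, 1) and Δ = (-2, 4, 3), so the interior equations h_(i-1)·M_(i-1) + 2(h_(i-1)+h_i)·M_i + h_i·M_(i+1) = 6(Δ_i − Δ_(i-1)) read
  1·M_0 + 4·M_1 + 1·M_2 = 6(Δ_1 - Δ_0) = 36
  1·M_1 + 4·M_2 + 1·M_3 = 6(Δ_2 - Δ_1) = -6
Natural end conditions: M_0 = M_3 = 0.
Hence M_0 = 0, M_1 = 10, M_2 = -4, M_3 = 0.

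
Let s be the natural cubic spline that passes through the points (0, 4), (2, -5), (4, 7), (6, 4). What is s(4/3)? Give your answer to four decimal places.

Put M_i = s'' at the i-th knot. Here h = (2, 2, 2) and Δ = (-9/2, 6, -3/2), so the interior equations h_(i-1)·M_(i-1) + 2(h_(i-1)+h_i)·M_i + h_i·M_(i+1) = 6(Δ_i − Δ_(i-1)) read
  2·M_0 + 8·M_1 + 2·M_2 = 6(Δ_1 - Δ_0) = 63
  2·M_1 + 8·M_2 + 2·M_3 = 6(Δ_2 - Δ_1) = -45
Natural end conditions: M_0 = M_3 = 0.
Hence M_0 = 0, M_1 = 99/10, M_2 = -81/10, M_3 = 0.
On [0, 2], s(x) = 4 - 39/5·x + 0·x² + 33/40·x³.
With x = 4/3: s(4/3) = -40/9.

-4.4444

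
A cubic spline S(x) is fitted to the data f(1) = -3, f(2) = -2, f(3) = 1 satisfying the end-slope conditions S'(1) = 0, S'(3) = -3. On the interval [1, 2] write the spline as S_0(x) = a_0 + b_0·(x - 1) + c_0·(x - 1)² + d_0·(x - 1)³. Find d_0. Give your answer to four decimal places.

1.7500

Put m_i = S'' at the i-th knot. Here h = (1, 1) and Δ = (1, 3), so the interior equations h_(i-1)·m_(i-1) + 2(h_(i-1)+h_i)·m_i + h_i·m_(i+1) = 6(Δ_i − Δ_(i-1)) read
  1·m_0 + 4·m_1 + 1·m_2 = 6(Δ_1 - Δ_0) = 12
Clamped end conditions give two more equations: 2h_0·m_0 + h_0·m_1 = 6(Δ_0 - S'(1)) = 6 and h_1·m_1 + 2h_1·m_2 = 6(S'(3) - Δ_1) = -36.
Hence m_0 = -3/2, m_1 = 9, m_2 = -45/2.
On [1, 2], with S_0(x) = a_0 + b_0·(x - 1) + c_0·(x - 1)² + d_0·(x - 1)³: c_0 = m_0/2 = -3/4, d_0 = (m_1 - m_0)/(6h_0) = 7/4, b_0 = Δ_0 - h_0(2m_0 + m_1)/6 = 0.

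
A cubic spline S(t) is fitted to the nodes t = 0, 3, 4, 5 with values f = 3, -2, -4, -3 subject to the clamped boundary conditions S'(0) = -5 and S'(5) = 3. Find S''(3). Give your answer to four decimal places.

-2.4828

Put m_i = S'' at the i-th knot. Here h = (3, 1, 1) and Δ = (-5/3, -2, 1), so the interior equations h_(i-1)·m_(i-1) + 2(h_(i-1)+h_i)·m_i + h_i·m_(i+1) = 6(Δ_i − Δ_(i-1)) read
  3·m_0 + 8·m_1 + 1·m_2 = 6(Δ_1 - Δ_0) = -2
  1·m_1 + 4·m_2 + 1·m_3 = 6(Δ_2 - Δ_1) = 18
Clamped end conditions give two more equations: 2h_0·m_0 + h_0·m_1 = 6(Δ_0 - S'(0)) = 20 and h_2·m_2 + 2h_2·m_3 = 6(S'(5) - Δ_2) = 12.
Solving the tridiagonal system: m_0 = 398/87, m_1 = -72/29, m_2 = 120/29, m_3 = 114/29.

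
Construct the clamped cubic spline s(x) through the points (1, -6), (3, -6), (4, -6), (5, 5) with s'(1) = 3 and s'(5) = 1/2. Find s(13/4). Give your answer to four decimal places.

-6.9141

Put σ_i = s'' at the i-th knot. Here h = (2, 1, 1) and Δ = (0, 0, 11), so the interior equations h_(i-1)·σ_(i-1) + 2(h_(i-1)+h_i)·σ_i + h_i·σ_(i+1) = 6(Δ_i − Δ_(i-1)) read
  2·σ_0 + 6·σ_1 + 1·σ_2 = 6(Δ_1 - Δ_0) = 0
  1·σ_1 + 4·σ_2 + 1·σ_3 = 6(Δ_2 - Δ_1) = 66
Clamped end conditions give two more equations: 2h_0·σ_0 + h_0·σ_1 = 6(Δ_0 - s'(1)) = -18 and h_2·σ_2 + 2h_2·σ_3 = 6(s'(5) - Δ_2) = -63.
Solving: σ_0 = -5/2, σ_1 = -4, σ_2 = 29, σ_3 = -46.
On [3, 4], s(x) = -6 - 7/2·(x - 3) - 2·(x - 3)² + 11/2·(x - 3)³.
With (x - 3) = 1/4: s(13/4) = -885/128.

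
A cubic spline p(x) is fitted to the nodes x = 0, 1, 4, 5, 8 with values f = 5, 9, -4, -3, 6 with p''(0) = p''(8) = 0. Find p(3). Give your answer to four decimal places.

Let M_i = p''(x_i). Step sizes h_i = 1, 3, 1, 3; slopes of the chords Δ_i = (y_(i+1) - y_i)/h_i = 4, -13/3, 1, 3.
  1·M_0 + 8·M_1 + 3·M_2 = 6(Δ_1 - Δ_0) = -50
  3·M_1 + 8·M_2 + 1·M_3 = 6(Δ_2 - Δ_1) = 32
  1·M_2 + 8·M_3 + 3·M_4 = 6(Δ_3 - Δ_2) = 12
Natural end conditions: M_0 = M_4 = 0.
Solving the tridiagonal system: M_0 = 0, M_1 = -647/72, M_2 = 197/27, M_3 = 127/216, M_4 = 0.
On [1, 4], p(x) = 9 + 217/216·(x - 1) - 647/144·(x - 1)² + 3517/3888·(x - 1)³.
With (x - 1) = 2: p(3) = 133/486.

0.2737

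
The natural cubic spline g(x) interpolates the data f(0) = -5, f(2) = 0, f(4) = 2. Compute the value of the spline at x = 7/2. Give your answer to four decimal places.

1.6758

Put M_i = g'' at the i-th knot. Here h = (2, 2) and Δ = (5/2, 1), so the interior equations h_(i-1)·M_(i-1) + 2(h_(i-1)+h_i)·M_i + h_i·M_(i+1) = 6(Δ_i − Δ_(i-1)) read
  2·M_0 + 8·M_1 + 2·M_2 = 6(Δ_1 - Δ_0) = -9
Natural end conditions: M_0 = M_2 = 0.
Solving: M_0 = 0, M_1 = -9/8, M_2 = 0.
On [2, 4], g(x) = 0 + 7/4·(x - 2) - 9/16·(x - 2)² + 3/32·(x - 2)³.
With (x - 2) = 3/2: g(7/2) = 429/256.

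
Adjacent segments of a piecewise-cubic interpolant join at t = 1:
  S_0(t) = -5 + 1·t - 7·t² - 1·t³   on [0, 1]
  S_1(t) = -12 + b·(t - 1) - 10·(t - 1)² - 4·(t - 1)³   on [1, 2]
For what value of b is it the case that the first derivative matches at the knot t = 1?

S_0'(t) = 1 - 14·t - 3·t², so S_0'(1) = -16. On the right, S_1'(1) = b, so b = -16.

-16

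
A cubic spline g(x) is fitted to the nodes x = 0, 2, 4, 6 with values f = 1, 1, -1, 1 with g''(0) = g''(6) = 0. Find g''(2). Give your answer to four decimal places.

-1.2000

Write σ_i for g''(x_i). With h_i = 2, 2, 2 and divided differences Δ_i = 0, -1, 1, the continuity of g' gives the tridiagonal system
  2·σ_0 + 8·σ_1 + 2·σ_2 = 6(Δ_1 - Δ_0) = -6
  2·σ_1 + 8·σ_2 + 2·σ_3 = 6(Δ_2 - Δ_1) = 12
Natural end conditions: σ_0 = σ_3 = 0.
Hence σ_0 = 0, σ_1 = -6/5, σ_2 = 9/5, σ_3 = 0.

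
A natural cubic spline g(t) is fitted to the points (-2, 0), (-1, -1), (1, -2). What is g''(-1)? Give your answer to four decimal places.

0.5000

Let σ_i = g''(x_i). Step sizes h_i = 1, 2; slopes of the chords Δ_i = (y_(i+1) - y_i)/h_i = -1, -1/2.
  1·σ_0 + 6·σ_1 + 2·σ_2 = 6(Δ_1 - Δ_0) = 3
Natural end conditions: σ_0 = σ_2 = 0.
Solving the tridiagonal system: σ_0 = 0, σ_1 = 1/2, σ_2 = 0.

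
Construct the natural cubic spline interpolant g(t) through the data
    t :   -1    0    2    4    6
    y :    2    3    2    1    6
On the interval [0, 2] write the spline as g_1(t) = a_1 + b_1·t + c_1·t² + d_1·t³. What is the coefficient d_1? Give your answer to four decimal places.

With M_i denoting the second derivative at x_i, h_i = 1, 2, 2, 2, and Δ_i = (y_(i+1) − y_i)/h_i = 1, -1/2, -1/2, 5/2:
  1·M_0 + 6·M_1 + 2·M_2 = 6(Δ_1 - Δ_0) = -9
  2·M_1 + 8·M_2 + 2·M_3 = 6(Δ_2 - Δ_1) = 0
  2·M_2 + 8·M_3 + 2·M_4 = 6(Δ_3 - Δ_2) = 18
Natural end conditions: M_0 = M_4 = 0.
Solving: M_0 = 0, M_1 = -117/82, M_2 = -9/41, M_3 = 189/82, M_4 = 0.
On [0, 2], with g_1(t) = a_1 + b_1·t + c_1·t² + d_1·t³: c_1 = M_1/2 = -117/164, d_1 = (M_2 - M_1)/(6h_1) = 33/328, b_1 = Δ_1 - h_1(2M_1 + M_2)/6 = 43/82.

0.1006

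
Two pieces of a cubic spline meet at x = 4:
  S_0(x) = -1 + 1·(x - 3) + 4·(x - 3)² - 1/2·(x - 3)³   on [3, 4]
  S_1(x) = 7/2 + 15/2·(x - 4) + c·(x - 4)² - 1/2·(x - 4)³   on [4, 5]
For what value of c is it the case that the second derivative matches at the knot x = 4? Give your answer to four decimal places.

2.5000

S_0''(x) = 8 - 3·(x - 3), so S_0''(4) = 5. On the right, S_1''(4) = 2c, so c = 5/2.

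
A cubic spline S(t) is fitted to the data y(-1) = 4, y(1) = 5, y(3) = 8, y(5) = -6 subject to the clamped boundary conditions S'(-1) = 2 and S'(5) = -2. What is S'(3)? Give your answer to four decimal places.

Write m_i for S''(x_i). With h_i = 2, 2, 2 and divided differences Δ_i = 1/2, 3/2, -7, the continuity of S' gives the tridiagonal system
  2·m_0 + 8·m_1 + 2·m_2 = 6(Δ_1 - Δ_0) = 6
  2·m_1 + 8·m_2 + 2·m_3 = 6(Δ_2 - Δ_1) = -51
Clamped end conditions give two more equations: 2h_0·m_0 + h_0·m_1 = 6(Δ_0 - S'(-1)) = -9 and h_2·m_2 + 2h_2·m_3 = 6(S'(5) - Δ_2) = 30.
Solving the tridiagonal system: m_0 = -68/15, m_1 = 137/30, m_2 = -161/15, m_3 = 193/15.
On [3, 5], S'(t) = b_2 + 2c_2·(t - 3) + 3d_2·(t - 3)² with b_2 = Δ_2 - h_2(2m_2 + m_3)/6 = -62/15, c_2 = m_2/2 = -161/30, d_2 = (m_3 - m_2)/(6h_2) = 59/30. So S'(3) = -62/15.

-4.1333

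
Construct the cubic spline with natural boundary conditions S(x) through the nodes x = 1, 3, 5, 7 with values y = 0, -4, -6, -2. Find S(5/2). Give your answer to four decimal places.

Put σ_i = S'' at the i-th knot. Here h = (2, 2, 2) and Δ = (-2, -1, 2), so the interior equations h_(i-1)·σ_(i-1) + 2(h_(i-1)+h_i)·σ_i + h_i·σ_(i+1) = 6(Δ_i − Δ_(i-1)) read
  2·σ_0 + 8·σ_1 + 2·σ_2 = 6(Δ_1 - Δ_0) = 6
  2·σ_1 + 8·σ_2 + 2·σ_3 = 6(Δ_2 - Δ_1) = 18
Natural end conditions: σ_0 = σ_3 = 0.
Solving the tridiagonal system: σ_0 = 0, σ_1 = 1/5, σ_2 = 11/5, σ_3 = 0.
On [1, 3], S(x) = 0 - 31/15·(x - 1) + 0·(x - 1)² + 1/60·(x - 1)³.
With (x - 1) = 3/2: S(5/2) = -487/160.

-3.0438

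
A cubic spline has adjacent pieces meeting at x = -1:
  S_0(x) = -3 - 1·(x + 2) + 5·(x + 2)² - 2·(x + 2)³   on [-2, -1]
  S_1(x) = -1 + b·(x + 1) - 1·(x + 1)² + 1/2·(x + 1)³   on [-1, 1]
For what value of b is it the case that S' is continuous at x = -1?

S_0'(x) = -1 + 10·(x + 2) - 6·(x + 2)², so S_0'(-1) = 3. On the right, S_1'(-1) = b, so b = 3.

3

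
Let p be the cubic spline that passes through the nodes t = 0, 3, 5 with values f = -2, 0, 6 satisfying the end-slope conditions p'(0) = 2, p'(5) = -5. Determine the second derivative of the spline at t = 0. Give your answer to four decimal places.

With M_i denoting the second derivative at x_i, h_i = 3, 2, and Δ_i = (y_(i+1) − y_i)/h_i = 2/3, 3:
  3·M_0 + 10·M_1 + 2·M_2 = 6(Δ_1 - Δ_0) = 14
Clamped end conditions give two more equations: 2h_0·M_0 + h_0·M_1 = 6(Δ_0 - p'(0)) = -8 and h_1·M_1 + 2h_1·M_2 = 6(p'(5) - Δ_1) = -48.
Solving: M_0 = -62/15, M_1 = 28/5, M_2 = -74/5.

-4.1333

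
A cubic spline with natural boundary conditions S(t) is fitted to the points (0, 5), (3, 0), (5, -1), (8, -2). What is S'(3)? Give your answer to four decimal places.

Write m_i for S''(x_i). With h_i = 3, 2, 3 and divided differences Δ_i = -5/3, -1/2, -1/3, the continuity of S' gives the tridiagonal system
  3·m_0 + 10·m_1 + 2·m_2 = 6(Δ_1 - Δ_0) = 7
  2·m_1 + 10·m_2 + 3·m_3 = 6(Δ_2 - Δ_1) = 1
Natural end conditions: m_0 = m_3 = 0.
Forward elimination and back-substitution give m_0 = 0, m_1 = 17/24, m_2 = -1/24, m_3 = 0.
On [3, 5], S'(t) = b_1 + 2c_1·(t - 3) + 3d_1·(t - 3)² with b_1 = Δ_1 - h_1(2m_1 + m_2)/6 = -23/24, c_1 = m_1/2 = 17/48, d_1 = (m_2 - m_1)/(6h_1) = -1/16. So S'(3) = -23/24.

-0.9583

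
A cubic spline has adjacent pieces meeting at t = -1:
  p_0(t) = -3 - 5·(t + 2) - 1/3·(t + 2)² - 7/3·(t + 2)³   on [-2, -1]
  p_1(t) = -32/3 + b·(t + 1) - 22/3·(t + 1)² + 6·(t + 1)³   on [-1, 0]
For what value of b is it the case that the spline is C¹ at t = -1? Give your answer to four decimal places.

-12.6667

p_0'(t) = -5 - 2/3·(t + 2) - 7·(t + 2)², so p_0'(-1) = -38/3. On the right, p_1'(-1) = b, so b = -38/3.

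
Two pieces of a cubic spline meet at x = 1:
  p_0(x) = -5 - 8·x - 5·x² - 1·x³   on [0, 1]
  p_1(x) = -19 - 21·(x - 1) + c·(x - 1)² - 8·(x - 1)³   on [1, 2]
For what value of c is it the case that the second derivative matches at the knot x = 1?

-8

p_0''(x) = -10 - 6·x, so p_0''(1) = -16. On the right, p_1''(1) = 2c, so c = -8.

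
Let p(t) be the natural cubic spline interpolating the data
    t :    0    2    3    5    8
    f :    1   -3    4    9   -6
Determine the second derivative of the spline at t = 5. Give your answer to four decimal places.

With M_i denoting the second derivative at x_i, h_i = 2, 1, 2, 3, and Δ_i = (y_(i+1) − y_i)/h_i = -2, 7, 5/2, -5:
  2·M_0 + 6·M_1 + 1·M_2 = 6(Δ_1 - Δ_0) = 54
  1·M_1 + 6·M_2 + 2·M_3 = 6(Δ_2 - Δ_1) = -27
  2·M_2 + 10·M_3 + 3·M_4 = 6(Δ_3 - Δ_2) = -45
Natural end conditions: M_0 = M_4 = 0.
Solving: M_0 = 0, M_1 = 1602/163, M_2 = -810/163, M_3 = -1143/326, M_4 = 0.

-3.5061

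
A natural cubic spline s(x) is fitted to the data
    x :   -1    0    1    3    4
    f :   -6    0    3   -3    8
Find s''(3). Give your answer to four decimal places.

17.9016

Write M_i for s''(x_i). With h_i = 1, 1, 2, 1 and divided differences Δ_i = 6, 3, -3, 11, the continuity of s' gives the tridiagonal system
  1·M_0 + 4·M_1 + 1·M_2 = 6(Δ_1 - Δ_0) = -18
  1·M_1 + 6·M_2 + 2·M_3 = 6(Δ_2 - Δ_1) = -36
  2·M_2 + 6·M_3 + 1·M_4 = 6(Δ_3 - Δ_2) = 84
Natural end conditions: M_0 = M_4 = 0.
Hence M_0 = 0, M_1 = -96/61, M_2 = -714/61, M_3 = 1092/61, M_4 = 0.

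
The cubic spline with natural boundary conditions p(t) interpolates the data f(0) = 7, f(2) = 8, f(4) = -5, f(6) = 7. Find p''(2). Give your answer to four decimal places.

Write m_i for p''(x_i). With h_i = 2, 2, 2 and divided differences Δ_i = 1/2, -13/2, 6, the continuity of p' gives the tridiagonal system
  2·m_0 + 8·m_1 + 2·m_2 = 6(Δ_1 - Δ_0) = -42
  2·m_1 + 8·m_2 + 2·m_3 = 6(Δ_2 - Δ_1) = 75
Natural end conditions: m_0 = m_3 = 0.
Solving: m_0 = 0, m_1 = -81/10, m_2 = 57/5, m_3 = 0.

-8.1000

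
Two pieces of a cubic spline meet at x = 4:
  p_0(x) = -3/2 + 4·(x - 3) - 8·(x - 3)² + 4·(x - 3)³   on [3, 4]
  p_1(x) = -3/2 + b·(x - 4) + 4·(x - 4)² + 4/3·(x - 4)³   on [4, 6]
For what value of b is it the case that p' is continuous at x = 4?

p_0'(x) = 4 - 16·(x - 3) + 12·(x - 3)², so p_0'(4) = 0. On the right, p_1'(4) = b, so b = 0.

0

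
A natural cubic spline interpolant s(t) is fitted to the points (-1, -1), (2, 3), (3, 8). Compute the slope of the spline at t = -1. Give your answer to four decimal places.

With σ_i denoting the second derivative at x_i, h_i = 3, 1, and Δ_i = (y_(i+1) − y_i)/h_i = 4/3, 5:
  3·σ_0 + 8·σ_1 + 1·σ_2 = 6(Δ_1 - Δ_0) = 22
Natural end conditions: σ_0 = σ_2 = 0.
Forward elimination and back-substitution give σ_0 = 0, σ_1 = 11/4, σ_2 = 0.
On [-1, 2], s'(t) = b_0 + 2c_0·(t + 1) + 3d_0·(t + 1)² with b_0 = Δ_0 - h_0(2σ_0 + σ_1)/6 = -1/24, c_0 = σ_0/2 = 0, d_0 = (σ_1 - σ_0)/(6h_0) = 11/72. So s'(-1) = -1/24.

-0.0417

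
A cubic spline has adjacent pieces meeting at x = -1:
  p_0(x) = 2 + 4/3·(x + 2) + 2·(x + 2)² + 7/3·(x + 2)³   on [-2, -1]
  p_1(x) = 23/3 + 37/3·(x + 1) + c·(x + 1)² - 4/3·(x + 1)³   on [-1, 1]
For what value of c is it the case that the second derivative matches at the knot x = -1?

p_0''(x) = 4 + 14·(x + 2), so p_0''(-1) = 18. On the right, p_1''(-1) = 2c, so c = 9.

9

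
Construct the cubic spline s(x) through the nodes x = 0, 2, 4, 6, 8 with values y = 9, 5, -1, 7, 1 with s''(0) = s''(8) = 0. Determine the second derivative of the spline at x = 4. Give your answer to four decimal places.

With σ_i denoting the second derivative at x_i, h_i = 2, 2, 2, 2, and Δ_i = (y_(i+1) − y_i)/h_i = -2, -3, 4, -3:
  2·σ_0 + 8·σ_1 + 2·σ_2 = 6(Δ_1 - Δ_0) = -6
  2·σ_1 + 8·σ_2 + 2·σ_3 = 6(Δ_2 - Δ_1) = 42
  2·σ_2 + 8·σ_3 + 2·σ_4 = 6(Δ_3 - Δ_2) = -42
Natural end conditions: σ_0 = σ_4 = 0.
Hence σ_0 = 0, σ_1 = -75/28, σ_2 = 54/7, σ_3 = -201/28, σ_4 = 0.

7.7143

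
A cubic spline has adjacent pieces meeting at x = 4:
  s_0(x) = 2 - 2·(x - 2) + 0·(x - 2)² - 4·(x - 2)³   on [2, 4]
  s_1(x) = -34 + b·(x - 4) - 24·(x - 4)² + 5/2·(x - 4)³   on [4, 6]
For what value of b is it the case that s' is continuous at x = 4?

-50

s_0'(x) = -2 + 0·(x - 2) - 12·(x - 2)², so s_0'(4) = -50. On the right, s_1'(4) = b, so b = -50.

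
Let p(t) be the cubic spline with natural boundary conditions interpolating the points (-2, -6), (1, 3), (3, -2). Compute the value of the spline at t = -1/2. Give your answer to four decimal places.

Let m_i = p''(x_i). Step sizes h_i = 3, 2; slopes of the chords Δ_i = (y_(i+1) - y_i)/h_i = 3, -5/2.
  3·m_0 + 10·m_1 + 2·m_2 = 6(Δ_1 - Δ_0) = -33
Natural end conditions: m_0 = m_2 = 0.
Solving: m_0 = 0, m_1 = -33/10, m_2 = 0.
On [-2, 1], p(t) = -6 + 93/20·(t + 2) + 0·(t + 2)² - 11/60·(t + 2)³.
With (t + 2) = 3/2: p(-1/2) = 57/160.

0.3563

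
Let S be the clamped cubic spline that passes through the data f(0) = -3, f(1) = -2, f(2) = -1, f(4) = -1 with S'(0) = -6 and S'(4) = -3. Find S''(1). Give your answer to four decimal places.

Let m_i = S''(x_i). Step sizes h_i = 1, 1, 2; slopes of the chords Δ_i = (y_(i+1) - y_i)/h_i = 1, 1, 0.
  1·m_0 + 4·m_1 + 1·m_2 = 6(Δ_1 - Δ_0) = 0
  1·m_1 + 6·m_2 + 2·m_3 = 6(Δ_2 - Δ_1) = -6
Clamped end conditions give two more equations: 2h_0·m_0 + h_0·m_1 = 6(Δ_0 - S'(0)) = 42 and h_2·m_2 + 2h_2·m_3 = 6(S'(4) - Δ_2) = -18.
Solving: m_0 = 267/11, m_1 = -72/11, m_2 = 21/11, m_3 = -60/11.

-6.5455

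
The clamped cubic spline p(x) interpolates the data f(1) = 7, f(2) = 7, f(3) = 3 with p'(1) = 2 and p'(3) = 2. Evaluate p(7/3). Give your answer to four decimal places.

5.2222

Put M_i = p'' at the i-th knot. Here h = (1, 1) and Δ = (0, -4), so the interior equations h_(i-1)·M_(i-1) + 2(h_(i-1)+h_i)·M_i + h_i·M_(i+1) = 6(Δ_i − Δ_(i-1)) read
  1·M_0 + 4·M_1 + 1·M_2 = 6(Δ_1 - Δ_0) = -24
Clamped end conditions give two more equations: 2h_0·M_0 + h_0·M_1 = 6(Δ_0 - p'(1)) = -12 and h_1·M_1 + 2h_1·M_2 = 6(p'(3) - Δ_1) = 36.
Hence M_0 = 0, M_1 = -12, M_2 = 24.
On [2, 3], p(x) = 7 - 4·(x - 2) - 6·(x - 2)² + 6·(x - 2)³.
With (x - 2) = 1/3: p(7/3) = 47/9.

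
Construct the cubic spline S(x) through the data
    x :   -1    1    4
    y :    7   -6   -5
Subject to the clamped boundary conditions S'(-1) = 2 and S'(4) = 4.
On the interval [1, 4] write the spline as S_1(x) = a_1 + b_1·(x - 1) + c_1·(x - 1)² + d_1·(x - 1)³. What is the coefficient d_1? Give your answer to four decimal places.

-0.4130

Put M_i = S'' at the i-th knot. Here h = (2, 3) and Δ = (-13/2, 1/3), so the interior equations h_(i-1)·M_(i-1) + 2(h_(i-1)+h_i)·M_i + h_i·M_(i+1) = 6(Δ_i − Δ_(i-1)) read
  2·M_0 + 10·M_1 + 3·M_2 = 6(Δ_1 - Δ_0) = 41
Clamped end conditions give two more equations: 2h_0·M_0 + h_0·M_1 = 6(Δ_0 - S'(-1)) = -51 and h_1·M_1 + 2h_1·M_2 = 6(S'(4) - Δ_1) = 22.
Solving the tridiagonal system: M_0 = -329/20, M_1 = 37/5, M_2 = -1/30.
On [1, 4], with S_1(x) = a_1 + b_1·(x - 1) + c_1·(x - 1)² + d_1·(x - 1)³: c_1 = M_1/2 = 37/10, d_1 = (M_2 - M_1)/(6h_1) = -223/540, b_1 = Δ_1 - h_1(2M_1 + M_2)/6 = -141/20.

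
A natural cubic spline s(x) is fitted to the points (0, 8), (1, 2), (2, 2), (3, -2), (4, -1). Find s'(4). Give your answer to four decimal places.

2.7321

Let m_i = s''(x_i). Step sizes h_i = 1, 1, 1, 1; slopes of the chords Δ_i = (y_(i+1) - y_i)/h_i = -6, 0, -4, 1.
  1·m_0 + 4·m_1 + 1·m_2 = 6(Δ_1 - Δ_0) = 36
  1·m_1 + 4·m_2 + 1·m_3 = 6(Δ_2 - Δ_1) = -24
  1·m_2 + 4·m_3 + 1·m_4 = 6(Δ_3 - Δ_2) = 30
Natural end conditions: m_0 = m_4 = 0.
Forward elimination and back-substitution give m_0 = 0, m_1 = 333/28, m_2 = -81/7, m_3 = 291/28, m_4 = 0.
On [3, 4], s'(x) = b_3 + 2c_3·(x - 3) + 3d_3·(x - 3)² with b_3 = Δ_3 - h_3(2m_3 + m_4)/6 = -69/28, c_3 = m_3/2 = 291/56, d_3 = (m_4 - m_3)/(6h_3) = -97/56. So s'(4) = 153/56.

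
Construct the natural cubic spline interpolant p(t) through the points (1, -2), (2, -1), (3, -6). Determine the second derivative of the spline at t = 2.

Let σ_i = p''(x_i). Step sizes h_i = 1, 1; slopes of the chords Δ_i = (y_(i+1) - y_i)/h_i = 1, -5.
  1·σ_0 + 4·σ_1 + 1·σ_2 = 6(Δ_1 - Δ_0) = -36
Natural end conditions: σ_0 = σ_2 = 0.
Solving the tridiagonal system: σ_0 = 0, σ_1 = -9, σ_2 = 0.

-9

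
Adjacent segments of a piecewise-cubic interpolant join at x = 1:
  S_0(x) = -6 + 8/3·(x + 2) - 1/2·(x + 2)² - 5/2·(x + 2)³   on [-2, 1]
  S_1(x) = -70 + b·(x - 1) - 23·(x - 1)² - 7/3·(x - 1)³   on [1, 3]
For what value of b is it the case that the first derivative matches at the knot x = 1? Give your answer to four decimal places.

-67.8333

S_0'(x) = 8/3 - 1·(x + 2) - 15/2·(x + 2)², so S_0'(1) = -407/6. On the right, S_1'(1) = b, so b = -407/6.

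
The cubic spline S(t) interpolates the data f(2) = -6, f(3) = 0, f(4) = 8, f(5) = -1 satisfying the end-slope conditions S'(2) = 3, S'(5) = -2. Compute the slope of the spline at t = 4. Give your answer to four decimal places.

Let M_i = S''(x_i). Step sizes h_i = 1, 1, 1; slopes of the chords Δ_i = (y_(i+1) - y_i)/h_i = 6, 8, -9.
  1·M_0 + 4·M_1 + 1·M_2 = 6(Δ_1 - Δ_0) = 12
  1·M_1 + 4·M_2 + 1·M_3 = 6(Δ_2 - Δ_1) = -102
Clamped end conditions give two more equations: 2h_0·M_0 + h_0·M_1 = 6(Δ_0 - S'(2)) = 18 and h_2·M_2 + 2h_2·M_3 = 6(S'(5) - Δ_2) = 42.
Hence M_0 = 46/15, M_1 = 178/15, M_2 = -578/15, M_3 = 604/15.
On [4, 5], S'(t) = b_2 + 2c_2·(t - 4) + 3d_2·(t - 4)² with b_2 = Δ_2 - h_2(2M_2 + M_3)/6 = -43/15, c_2 = M_2/2 = -289/15, d_2 = (M_3 - M_2)/(6h_2) = 197/15. So S'(4) = -43/15.

-2.8667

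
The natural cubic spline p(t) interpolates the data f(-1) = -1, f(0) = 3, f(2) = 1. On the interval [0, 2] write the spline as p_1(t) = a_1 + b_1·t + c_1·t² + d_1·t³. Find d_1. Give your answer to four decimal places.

Put M_i = p'' at the i-th knot. Here h = (1, 2) and Δ = (4, -1), so the interior equations h_(i-1)·M_(i-1) + 2(h_(i-1)+h_i)·M_i + h_i·M_(i+1) = 6(Δ_i − Δ_(i-1)) read
  1·M_0 + 6·M_1 + 2·M_2 = 6(Δ_1 - Δ_0) = -30
Natural end conditions: M_0 = M_2 = 0.
Solving the tridiagonal system: M_0 = 0, M_1 = -5, M_2 = 0.
On [0, 2], with p_1(t) = a_1 + b_1·t + c_1·t² + d_1·t³: c_1 = M_1/2 = -5/2, d_1 = (M_2 - M_1)/(6h_1) = 5/12, b_1 = Δ_1 - h_1(2M_1 + M_2)/6 = 7/3.

0.4167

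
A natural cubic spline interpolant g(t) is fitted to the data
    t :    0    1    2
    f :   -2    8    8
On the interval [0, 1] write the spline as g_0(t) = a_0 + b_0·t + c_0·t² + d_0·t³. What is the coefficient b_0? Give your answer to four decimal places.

With σ_i denoting the second derivative at x_i, h_i = 1, 1, and Δ_i = (y_(i+1) − y_i)/h_i = 10, 0:
  1·σ_0 + 4·σ_1 + 1·σ_2 = 6(Δ_1 - Δ_0) = -60
Natural end conditions: σ_0 = σ_2 = 0.
Forward elimination and back-substitution give σ_0 = 0, σ_1 = -15, σ_2 = 0.
On [0, 1], with g_0(t) = a_0 + b_0·t + c_0·t² + d_0·t³: c_0 = σ_0/2 = 0, d_0 = (σ_1 - σ_0)/(6h_0) = -5/2, b_0 = Δ_0 - h_0(2σ_0 + σ_1)/6 = 25/2.

12.5000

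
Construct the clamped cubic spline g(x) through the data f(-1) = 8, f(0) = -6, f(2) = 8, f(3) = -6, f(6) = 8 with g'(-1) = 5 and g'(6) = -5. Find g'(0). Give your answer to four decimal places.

-11.3770

With σ_i denoting the second derivative at x_i, h_i = 1, 2, 1, 3, and Δ_i = (y_(i+1) − y_i)/h_i = -14, 7, -14, 14/3:
  1·σ_0 + 6·σ_1 + 2·σ_2 = 6(Δ_1 - Δ_0) = 126
  2·σ_1 + 6·σ_2 + 1·σ_3 = 6(Δ_2 - Δ_1) = -126
  1·σ_2 + 8·σ_3 + 3·σ_4 = 6(Δ_3 - Δ_2) = 112
Clamped end conditions give two more equations: 2h_0·σ_0 + h_0·σ_1 = 6(Δ_0 - g'(-1)) = -114 and h_3·σ_3 + 2h_3·σ_4 = 6(g'(6) - Δ_3) = -58.
Solving: σ_0 = -4956/61, σ_1 = 2958/61, σ_2 = -2553/61, σ_3 = 1716/61, σ_4 = -4343/183.
On [0, 2], g'(x) = b_1 + 2c_1·x + 3d_1·x² with b_1 = Δ_1 - h_1(2σ_1 + σ_2)/6 = -694/61, c_1 = σ_1/2 = 1479/61, d_1 = (σ_2 - σ_1)/(6h_1) = -1837/244. So g'(0) = -694/61.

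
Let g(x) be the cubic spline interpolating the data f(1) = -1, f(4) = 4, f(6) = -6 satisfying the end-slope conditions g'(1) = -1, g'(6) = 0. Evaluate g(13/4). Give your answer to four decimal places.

With m_i denoting the second derivative at x_i, h_i = 3, 2, and Δ_i = (y_(i+1) − y_i)/h_i = 5/3, -5:
  3·m_0 + 10·m_1 + 2·m_2 = 6(Δ_1 - Δ_0) = -40
Clamped end conditions give two more equations: 2h_0·m_0 + h_0·m_1 = 6(Δ_0 - g'(1)) = 16 and h_1·m_1 + 2h_1·m_2 = 6(g'(6) - Δ_1) = 30.
Solving: m_0 = 103/15, m_1 = -42/5, m_2 = 117/10.
On [1, 4], g(x) = -1 - 1·(x - 1) + 103/30·(x - 1)² - 229/270·(x - 1)³.
With (x - 1) = 9/4: g(13/4) = 2861/640.

4.4703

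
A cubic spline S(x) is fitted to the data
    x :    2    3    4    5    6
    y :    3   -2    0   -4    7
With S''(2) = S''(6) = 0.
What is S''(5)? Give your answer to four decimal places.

27.4286

Put M_i = S'' at the i-th knot. Here h = (1, 1, 1, 1) and Δ = (-5, 2, -4, 11), so the interior equations h_(i-1)·M_(i-1) + 2(h_(i-1)+h_i)·M_i + h_i·M_(i+1) = 6(Δ_i − Δ_(i-1)) read
  1·M_0 + 4·M_1 + 1·M_2 = 6(Δ_1 - Δ_0) = 42
  1·M_1 + 4·M_2 + 1·M_3 = 6(Δ_2 - Δ_1) = -36
  1·M_2 + 4·M_3 + 1·M_4 = 6(Δ_3 - Δ_2) = 90
Natural end conditions: M_0 = M_4 = 0.
Forward elimination and back-substitution give M_0 = 0, M_1 = 108/7, M_2 = -138/7, M_3 = 192/7, M_4 = 0.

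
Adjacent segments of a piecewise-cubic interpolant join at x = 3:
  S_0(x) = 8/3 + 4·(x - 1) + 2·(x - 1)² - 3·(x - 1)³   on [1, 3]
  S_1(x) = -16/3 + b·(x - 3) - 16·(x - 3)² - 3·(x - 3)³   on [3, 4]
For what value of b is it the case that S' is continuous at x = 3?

S_0'(x) = 4 + 4·(x - 1) - 9·(x - 1)², so S_0'(3) = -24. On the right, S_1'(3) = b, so b = -24.

-24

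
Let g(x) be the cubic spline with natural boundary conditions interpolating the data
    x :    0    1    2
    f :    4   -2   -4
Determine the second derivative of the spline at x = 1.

6

Put M_i = g'' at the i-th knot. Here h = (1, 1) and Δ = (-6, -2), so the interior equations h_(i-1)·M_(i-1) + 2(h_(i-1)+h_i)·M_i + h_i·M_(i+1) = 6(Δ_i − Δ_(i-1)) read
  1·M_0 + 4·M_1 + 1·M_2 = 6(Δ_1 - Δ_0) = 24
Natural end conditions: M_0 = M_2 = 0.
Hence M_0 = 0, M_1 = 6, M_2 = 0.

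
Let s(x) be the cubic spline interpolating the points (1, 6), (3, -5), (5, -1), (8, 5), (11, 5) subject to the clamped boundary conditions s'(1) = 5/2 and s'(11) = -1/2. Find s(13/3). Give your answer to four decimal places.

-3.9090

Put m_i = s'' at the i-th knot. Here h = (2, 2, 3, 3) and Δ = (-11/2, 2, 2, 0), so the interior equations h_(i-1)·m_(i-1) + 2(h_(i-1)+h_i)·m_i + h_i·m_(i+1) = 6(Δ_i − Δ_(i-1)) read
  2·m_0 + 8·m_1 + 2·m_2 = 6(Δ_1 - Δ_0) = 45
  2·m_1 + 10·m_2 + 3·m_3 = 6(Δ_2 - Δ_1) = 0
  3·m_2 + 12·m_3 + 3·m_4 = 6(Δ_3 - Δ_2) = -12
Clamped end conditions give two more equations: 2h_0·m_0 + h_0·m_1 = 6(Δ_0 - s'(1)) = -48 and h_3·m_3 + 2h_3·m_4 = 6(s'(11) - Δ_3) = -3.
Hence m_0 = -2409/140, m_1 = 729/70, m_2 = -39/20, m_3 = -31/70, m_4 = -39/140.
On [3, 5], s(x) = -5 - 601/140·(x - 3) + 729/140·(x - 3)² - 577/560·(x - 3)³.
With (x - 3) = 4/3: s(13/3) = -3694/945.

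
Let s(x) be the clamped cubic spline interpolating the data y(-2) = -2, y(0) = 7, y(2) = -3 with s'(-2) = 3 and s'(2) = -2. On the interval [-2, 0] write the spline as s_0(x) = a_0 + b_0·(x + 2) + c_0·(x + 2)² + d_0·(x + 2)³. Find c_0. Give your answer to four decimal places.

Write M_i for s''(x_i). With h_i = 2, 2 and divided differences Δ_i = 9/2, -5, the continuity of s' gives the tridiagonal system
  2·M_0 + 8·M_1 + 2·M_2 = 6(Δ_1 - Δ_0) = -57
Clamped end conditions give two more equations: 2h_0·M_0 + h_0·M_1 = 6(Δ_0 - s'(-2)) = 9 and h_1·M_1 + 2h_1·M_2 = 6(s'(2) - Δ_1) = 18.
Solving: M_0 = 65/8, M_1 = -47/4, M_2 = 83/8.
On [-2, 0], with s_0(x) = a_0 + b_0·(x + 2) + c_0·(x + 2)² + d_0·(x + 2)³: c_0 = M_0/2 = 65/16, d_0 = (M_1 - M_0)/(6h_0) = -53/32, b_0 = Δ_0 - h_0(2M_0 + M_1)/6 = 3.

4.0625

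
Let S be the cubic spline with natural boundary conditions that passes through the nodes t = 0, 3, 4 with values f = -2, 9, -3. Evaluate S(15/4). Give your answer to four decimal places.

0.4590

With M_i denoting the second derivative at x_i, h_i = 3, 1, and Δ_i = (y_(i+1) − y_i)/h_i = 11/3, -12:
  3·M_0 + 8·M_1 + 1·M_2 = 6(Δ_1 - Δ_0) = -94
Natural end conditions: M_0 = M_2 = 0.
Forward elimination and back-substitution give M_0 = 0, M_1 = -47/4, M_2 = 0.
On [3, 4], S(t) = 9 - 97/12·(t - 3) - 47/8·(t - 3)² + 47/24·(t - 3)³.
With (t - 3) = 3/4: S(15/4) = 235/512.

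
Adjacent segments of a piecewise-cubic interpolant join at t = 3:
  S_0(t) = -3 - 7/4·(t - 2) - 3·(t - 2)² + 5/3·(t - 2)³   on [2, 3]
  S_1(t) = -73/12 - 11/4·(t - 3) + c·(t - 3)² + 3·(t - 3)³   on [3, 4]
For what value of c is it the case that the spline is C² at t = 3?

2

S_0''(t) = -6 + 10·(t - 2), so S_0''(3) = 4. On the right, S_1''(3) = 2c, so c = 2.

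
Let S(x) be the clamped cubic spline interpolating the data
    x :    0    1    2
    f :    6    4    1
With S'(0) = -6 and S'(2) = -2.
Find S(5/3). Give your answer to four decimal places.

1.9444

Let M_i = S''(x_i). Step sizes h_i = 1, 1; slopes of the chords Δ_i = (y_(i+1) - y_i)/h_i = -2, -3.
  1·M_0 + 4·M_1 + 1·M_2 = 6(Δ_1 - Δ_0) = -6
Clamped end conditions give two more equations: 2h_0·M_0 + h_0·M_1 = 6(Δ_0 - S'(0)) = 24 and h_1·M_1 + 2h_1·M_2 = 6(S'(2) - Δ_1) = 6.
Solving: M_0 = 31/2, M_1 = -7, M_2 = 13/2.
On [1, 2], S(x) = 4 - 7/4·(x - 1) - 7/2·(x - 1)² + 9/4·(x - 1)³.
With (x - 1) = 2/3: S(5/3) = 35/18.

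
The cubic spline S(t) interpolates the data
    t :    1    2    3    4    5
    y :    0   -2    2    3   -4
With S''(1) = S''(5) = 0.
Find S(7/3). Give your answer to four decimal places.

-1.0767

With σ_i denoting the second derivative at x_i, h_i = 1, 1, 1, 1, and Δ_i = (y_(i+1) − y_i)/h_i = -2, 4, 1, -7:
  1·σ_0 + 4·σ_1 + 1·σ_2 = 6(Δ_1 - Δ_0) = 36
  1·σ_1 + 4·σ_2 + 1·σ_3 = 6(Δ_2 - Δ_1) = -18
  1·σ_2 + 4·σ_3 + 1·σ_4 = 6(Δ_3 - Δ_2) = -48
Natural end conditions: σ_0 = σ_4 = 0.
Hence σ_0 = 0, σ_1 = 141/14, σ_2 = -30/7, σ_3 = -153/14, σ_4 = 0.
On [2, 3], S(t) = -2 + 19/14·(t - 2) + 141/28·(t - 2)² - 67/28·(t - 2)³.
With (t - 2) = 1/3: S(7/3) = -407/378.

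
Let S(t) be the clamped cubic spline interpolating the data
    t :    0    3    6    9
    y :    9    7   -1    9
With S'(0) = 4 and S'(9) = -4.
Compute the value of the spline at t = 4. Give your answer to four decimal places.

2.5259

Let σ_i = S''(x_i). Step sizes h_i = 3, 3, 3; slopes of the chords Δ_i = (y_(i+1) - y_i)/h_i = -2/3, -8/3, 10/3.
  3·σ_0 + 12·σ_1 + 3·σ_2 = 6(Δ_1 - Δ_0) = -12
  3·σ_1 + 12·σ_2 + 3·σ_3 = 6(Δ_2 - Δ_1) = 36
Clamped end conditions give two more equations: 2h_0·σ_0 + h_0·σ_1 = 6(Δ_0 - S'(0)) = -28 and h_2·σ_2 + 2h_2·σ_3 = 6(S'(9) - Δ_2) = -44.
Solving: σ_0 = -176/45, σ_1 = -68/45, σ_2 = 268/45, σ_3 = -464/45.
On [3, 6], S(t) = 7 - 62/15·(t - 3) - 34/45·(t - 3)² + 56/135·(t - 3)³.
With (t - 3) = 1: S(4) = 341/135.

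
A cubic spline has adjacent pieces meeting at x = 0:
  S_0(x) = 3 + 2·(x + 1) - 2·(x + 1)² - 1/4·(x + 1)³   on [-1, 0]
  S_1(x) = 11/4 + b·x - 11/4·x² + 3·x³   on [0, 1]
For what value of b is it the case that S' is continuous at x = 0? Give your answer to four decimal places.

-2.7500

S_0'(x) = 2 - 4·(x + 1) - 3/4·(x + 1)², so S_0'(0) = -11/4. On the right, S_1'(0) = b, so b = -11/4.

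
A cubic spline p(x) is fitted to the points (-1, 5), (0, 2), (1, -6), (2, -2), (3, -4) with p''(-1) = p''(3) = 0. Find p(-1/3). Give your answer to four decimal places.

With σ_i denoting the second derivative at x_i, h_i = 1, 1, 1, 1, and Δ_i = (y_(i+1) − y_i)/h_i = -3, -8, 4, -2:
  1·σ_0 + 4·σ_1 + 1·σ_2 = 6(Δ_1 - Δ_0) = -30
  1·σ_1 + 4·σ_2 + 1·σ_3 = 6(Δ_2 - Δ_1) = 72
  1·σ_2 + 4·σ_3 + 1·σ_4 = 6(Δ_3 - Δ_2) = -36
Natural end conditions: σ_0 = σ_4 = 0.
Forward elimination and back-substitution give σ_0 = 0, σ_1 = -387/28, σ_2 = 177/7, σ_3 = -429/28, σ_4 = 0.
On [-1, 0], p(x) = 5 - 39/56·(x + 1) + 0·(x + 1)² - 129/56·(x + 1)³.
With (x + 1) = 2/3: p(-1/3) = 971/252.

3.8532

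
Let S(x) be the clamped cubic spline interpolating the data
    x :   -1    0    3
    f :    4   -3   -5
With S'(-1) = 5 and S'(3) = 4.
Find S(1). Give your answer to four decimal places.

Let M_i = S''(x_i). Step sizes h_i = 1, 3; slopes of the chords Δ_i = (y_(i+1) - y_i)/h_i = -7, -2/3.
  1·M_0 + 8·M_1 + 3·M_2 = 6(Δ_1 - Δ_0) = 38
Clamped end conditions give two more equations: 2h_0·M_0 + h_0·M_1 = 6(Δ_0 - S'(-1)) = -72 and h_1·M_1 + 2h_1·M_2 = 6(S'(3) - Δ_1) = 28.
Solving the tridiagonal system: M_0 = -41, M_1 = 10, M_2 = -1/3.
On [0, 3], S(x) = -3 - 21/2·x + 5·x² - 31/54·x³.
With x = 1: S(1) = -245/27.

-9.0741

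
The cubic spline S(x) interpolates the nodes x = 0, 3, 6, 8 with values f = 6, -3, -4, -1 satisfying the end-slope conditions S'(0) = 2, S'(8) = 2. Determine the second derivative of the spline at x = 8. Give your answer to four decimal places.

Write σ_i for S''(x_i). With h_i = 3, 3, 2 and divided differences Δ_i = -3, -1/3, 3/2, the continuity of S' gives the tridiagonal system
  3·σ_0 + 12·σ_1 + 3·σ_2 = 6(Δ_1 - Δ_0) = 16
  3·σ_1 + 10·σ_2 + 2·σ_3 = 6(Δ_2 - Δ_1) = 11
Clamped end conditions give two more equations: 2h_0·σ_0 + h_0·σ_1 = 6(Δ_0 - S'(0)) = -30 and h_2·σ_2 + 2h_2·σ_3 = 6(S'(8) - Δ_2) = 3.
Forward elimination and back-substitution give σ_0 = -737/114, σ_1 = 167/57, σ_2 = 3/38, σ_3 = 27/38.

0.7105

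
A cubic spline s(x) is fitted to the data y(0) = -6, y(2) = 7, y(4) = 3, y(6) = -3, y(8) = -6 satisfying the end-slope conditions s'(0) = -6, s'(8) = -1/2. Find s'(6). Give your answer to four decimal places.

-2.0625

Write m_i for s''(x_i). With h_i = 2, 2, 2, 2 and divided differences Δ_i = 13/2, -2, -3, -3/2, the continuity of s' gives the tridiagonal system
  2·m_0 + 8·m_1 + 2·m_2 = 6(Δ_1 - Δ_0) = -51
  2·m_1 + 8·m_2 + 2·m_3 = 6(Δ_2 - Δ_1) = -6
  2·m_2 + 8·m_3 + 2·m_4 = 6(Δ_3 - Δ_2) = 9
Clamped end conditions give two more equations: 2h_0·m_0 + h_0·m_1 = 6(Δ_0 - s'(0)) = 75 and h_3·m_3 + 2h_3·m_4 = 6(s'(8) - Δ_3) = 6.
Solving: m_0 = 407/16, m_1 = -107/8, m_2 = 41/16, m_3 = 1/8, m_4 = 23/16.
On [6, 8], s'(x) = b_3 + 2c_3·(x - 6) + 3d_3·(x - 6)² with b_3 = Δ_3 - h_3(2m_3 + m_4)/6 = -33/16, c_3 = m_3/2 = 1/16, d_3 = (m_4 - m_3)/(6h_3) = 7/64. So s'(6) = -33/16.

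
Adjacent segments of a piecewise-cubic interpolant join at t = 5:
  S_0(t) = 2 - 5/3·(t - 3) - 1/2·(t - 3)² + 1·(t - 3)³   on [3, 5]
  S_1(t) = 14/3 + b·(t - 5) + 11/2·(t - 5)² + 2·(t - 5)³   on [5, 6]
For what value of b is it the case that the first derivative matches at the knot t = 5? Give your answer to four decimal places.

8.3333

S_0'(t) = -5/3 - 1·(t - 3) + 3·(t - 3)², so S_0'(5) = 25/3. On the right, S_1'(5) = b, so b = 25/3.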